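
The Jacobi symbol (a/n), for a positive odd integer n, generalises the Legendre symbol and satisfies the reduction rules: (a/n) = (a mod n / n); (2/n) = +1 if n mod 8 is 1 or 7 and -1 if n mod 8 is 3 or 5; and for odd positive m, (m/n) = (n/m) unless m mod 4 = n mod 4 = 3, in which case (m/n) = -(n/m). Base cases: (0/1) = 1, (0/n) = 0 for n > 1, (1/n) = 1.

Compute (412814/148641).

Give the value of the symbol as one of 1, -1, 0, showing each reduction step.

-1

(412814/148641) = (115532/148641)   [reduce mod 148641]
115532 = 2^2·28883; (2/148641) = +1 since 148641 mod 8 = 1, so (115532/148641) = (+1)^2·(28883/148641); sign now +1
reciprocity: (28883/148641) = +1·(148641/28883) since 28883 mod 4 = 3, 148641 mod 4 = 1; sign now +1
(148641/28883) = (4226/28883)   [reduce mod 28883]
4226 = 2^1·2113; (2/28883) = -1 since 28883 mod 8 = 3, so (4226/28883) = (-1)^1·(2113/28883); sign now -1
reciprocity: (2113/28883) = +1·(28883/2113) since 2113 mod 4 = 1, 28883 mod 4 = 3; sign now -1
(28883/2113) = (1414/2113)   [reduce mod 2113]
1414 = 2^1·707; (2/2113) = +1 since 2113 mod 8 = 1, so (1414/2113) = (+1)^1·(707/2113); sign now -1
reciprocity: (707/2113) = +1·(2113/707) since 707 mod 4 = 3, 2113 mod 4 = 1; sign now -1
(2113/707) = (699/707)   [reduce mod 707]
reciprocity: (699/707) = -1·(707/699) since 699 mod 4 = 3, 707 mod 4 = 3; sign now +1
(707/699) = (8/699)   [reduce mod 699]
8 = 2^3·1; (2/699) = -1 since 699 mod 8 = 3, so (8/699) = (-1)^3·(1/699); sign now -1
(1/699) = 1; final value = sign = -1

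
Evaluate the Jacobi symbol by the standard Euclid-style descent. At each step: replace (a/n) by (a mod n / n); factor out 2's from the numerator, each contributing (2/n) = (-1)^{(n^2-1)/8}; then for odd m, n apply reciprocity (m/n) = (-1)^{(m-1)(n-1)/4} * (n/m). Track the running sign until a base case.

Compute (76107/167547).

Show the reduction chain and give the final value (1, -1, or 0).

flip (76107/167547) -> (167547/76107): both odd, 76107 mod 4 = 3, 167547 mod 4 = 3, so the flip contributes -1; sign now -1
(167547/76107): 167547 mod 76107 = 15333, so (167547/76107) = (15333/76107)
flip (15333/76107) -> (76107/15333): both odd, 15333 mod 4 = 1, 76107 mod 4 = 3, so the flip contributes +1; sign now -1
(76107/15333): 76107 mod 15333 = 14775, so (76107/15333) = (14775/15333)
flip (14775/15333) -> (15333/14775): both odd, 14775 mod 4 = 3, 15333 mod 4 = 1, so the flip contributes +1; sign now -1
(15333/14775): 15333 mod 14775 = 558, so (15333/14775) = (558/14775)
factor out 2^1: 558 = 2^1·279; with 14775 mod 8 = 7, (2/14775) = +1; sign now -1; continue with (279/14775)
flip (279/14775) -> (14775/279): both odd, 279 mod 4 = 3, 14775 mod 4 = 3, so the flip contributes -1; sign now +1
(14775/279): 14775 mod 279 = 267, so (14775/279) = (267/279)
flip (267/279) -> (279/267): both odd, 267 mod 4 = 3, 279 mod 4 = 3, so the flip contributes -1; sign now -1
(279/267): 279 mod 267 = 12, so (279/267) = (12/267)
factor out 2^2: 12 = 2^2·3; with 267 mod 8 = 3, (2/267) = -1; sign now -1; continue with (3/267)
flip (3/267) -> (267/3): both odd, 3 mod 4 = 3, 267 mod 4 = 3, so the flip contributes -1; sign now +1
(267/3): 267 mod 3 = 0, so (267/3) = (0/3)
reached (0/3); gcd(a, n) > 1, so (0/3) = 0 and the symbol is 0

0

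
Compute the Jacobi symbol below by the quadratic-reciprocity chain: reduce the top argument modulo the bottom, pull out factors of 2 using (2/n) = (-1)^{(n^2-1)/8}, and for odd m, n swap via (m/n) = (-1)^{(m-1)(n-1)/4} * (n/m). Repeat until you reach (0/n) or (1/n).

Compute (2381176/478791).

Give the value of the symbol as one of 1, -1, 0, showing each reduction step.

(2381176/478791) = (466012/478791)   [reduce mod 478791]
466012 = 2^2·116503; (2/478791) = +1 since 478791 mod 8 = 7, so (466012/478791) = (+1)^2·(116503/478791); sign now +1
reciprocity: (116503/478791) = -1·(478791/116503) since 116503 mod 4 = 3, 478791 mod 4 = 3; sign now -1
(478791/116503) = (12779/116503)   [reduce mod 116503]
reciprocity: (12779/116503) = -1·(116503/12779) since 12779 mod 4 = 3, 116503 mod 4 = 3; sign now +1
(116503/12779) = (1492/12779)   [reduce mod 12779]
1492 = 2^2·373; (2/12779) = -1 since 12779 mod 8 = 3, so (1492/12779) = (-1)^2·(373/12779); sign now +1
reciprocity: (373/12779) = +1·(12779/373) since 373 mod 4 = 1, 12779 mod 4 = 3; sign now +1
(12779/373) = (97/373)   [reduce mod 373]
reciprocity: (97/373) = +1·(373/97) since 97 mod 4 = 1, 373 mod 4 = 1; sign now +1
(373/97) = (82/97)   [reduce mod 97]
82 = 2^1·41; (2/97) = +1 since 97 mod 8 = 1, so (82/97) = (+1)^1·(41/97); sign now +1
reciprocity: (41/97) = +1·(97/41) since 41 mod 4 = 1, 97 mod 4 = 1; sign now +1
(97/41) = (15/41)   [reduce mod 41]
reciprocity: (15/41) = +1·(41/15) since 15 mod 4 = 3, 41 mod 4 = 1; sign now +1
(41/15) = (11/15)   [reduce mod 15]
reciprocity: (11/15) = -1·(15/11) since 11 mod 4 = 3, 15 mod 4 = 3; sign now -1
(15/11) = (4/11)   [reduce mod 11]
4 = 2^2·1; (2/11) = -1 since 11 mod 8 = 3, so (4/11) = (-1)^2·(1/11); sign now -1
(1/11) = 1; final value = sign = -1

-1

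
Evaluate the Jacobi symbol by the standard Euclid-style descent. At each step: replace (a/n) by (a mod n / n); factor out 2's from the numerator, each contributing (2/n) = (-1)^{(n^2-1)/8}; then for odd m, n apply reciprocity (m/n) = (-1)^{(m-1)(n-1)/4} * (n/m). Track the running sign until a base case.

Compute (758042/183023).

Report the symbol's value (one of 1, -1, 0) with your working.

-1

(758042/183023): 758042 mod 183023 = 25950, so (758042/183023) = (25950/183023)
factor out 2^1: 25950 = 2^1·12975; with 183023 mod 8 = 7, (2/183023) = +1; sign now +1; continue with (12975/183023)
flip (12975/183023) -> (183023/12975): both odd, 12975 mod 4 = 3, 183023 mod 4 = 3, so the flip contributes -1; sign now -1
(183023/12975): 183023 mod 12975 = 1373, so (183023/12975) = (1373/12975)
flip (1373/12975) -> (12975/1373): both odd, 1373 mod 4 = 1, 12975 mod 4 = 3, so the flip contributes +1; sign now -1
(12975/1373): 12975 mod 1373 = 618, so (12975/1373) = (618/1373)
factor out 2^1: 618 = 2^1·309; with 1373 mod 8 = 5, (2/1373) = -1; sign now +1; continue with (309/1373)
flip (309/1373) -> (1373/309): both odd, 309 mod 4 = 1, 1373 mod 4 = 1, so the flip contributes +1; sign now +1
(1373/309): 1373 mod 309 = 137, so (1373/309) = (137/309)
flip (137/309) -> (309/137): both odd, 137 mod 4 = 1, 309 mod 4 = 1, so the flip contributes +1; sign now +1
(309/137): 309 mod 137 = 35, so (309/137) = (35/137)
flip (35/137) -> (137/35): both odd, 35 mod 4 = 3, 137 mod 4 = 1, so the flip contributes +1; sign now +1
(137/35): 137 mod 35 = 32, so (137/35) = (32/35)
factor out 2^5: 32 = 2^5·1; with 35 mod 8 = 3, (2/35) = -1; sign now -1; continue with (1/35)
reached (1/35) = 1, so the symbol is -1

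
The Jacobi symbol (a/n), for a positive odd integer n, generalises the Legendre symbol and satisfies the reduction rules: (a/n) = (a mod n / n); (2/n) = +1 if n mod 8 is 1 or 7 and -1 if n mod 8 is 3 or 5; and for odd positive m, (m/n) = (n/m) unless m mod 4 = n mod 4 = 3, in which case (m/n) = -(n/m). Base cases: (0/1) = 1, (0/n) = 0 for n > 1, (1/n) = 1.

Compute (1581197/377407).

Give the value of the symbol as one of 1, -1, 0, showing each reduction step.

(1581197/377407) = (71569/377407)   [reduce mod 377407]
reciprocity: (71569/377407) = +1·(377407/71569) since 71569 mod 4 = 1, 377407 mod 4 = 3; sign now +1
(377407/71569) = (19562/71569)   [reduce mod 71569]
19562 = 2^1·9781; (2/71569) = +1 since 71569 mod 8 = 1, so (19562/71569) = (+1)^1·(9781/71569); sign now +1
reciprocity: (9781/71569) = +1·(71569/9781) since 9781 mod 4 = 1, 71569 mod 4 = 1; sign now +1
(71569/9781) = (3102/9781)   [reduce mod 9781]
3102 = 2^1·1551; (2/9781) = -1 since 9781 mod 8 = 5, so (3102/9781) = (-1)^1·(1551/9781); sign now -1
reciprocity: (1551/9781) = +1·(9781/1551) since 1551 mod 4 = 3, 9781 mod 4 = 1; sign now -1
(9781/1551) = (475/1551)   [reduce mod 1551]
reciprocity: (475/1551) = -1·(1551/475) since 475 mod 4 = 3, 1551 mod 4 = 3; sign now +1
(1551/475) = (126/475)   [reduce mod 475]
126 = 2^1·63; (2/475) = -1 since 475 mod 8 = 3, so (126/475) = (-1)^1·(63/475); sign now -1
reciprocity: (63/475) = -1·(475/63) since 63 mod 4 = 3, 475 mod 4 = 3; sign now +1
(475/63) = (34/63)   [reduce mod 63]
34 = 2^1·17; (2/63) = +1 since 63 mod 8 = 7, so (34/63) = (+1)^1·(17/63); sign now +1
reciprocity: (17/63) = +1·(63/17) since 17 mod 4 = 1, 63 mod 4 = 3; sign now +1
(63/17) = (12/17)   [reduce mod 17]
12 = 2^2·3; (2/17) = +1 since 17 mod 8 = 1, so (12/17) = (+1)^2·(3/17); sign now +1
reciprocity: (3/17) = +1·(17/3) since 3 mod 4 = 3, 17 mod 4 = 1; sign now +1
(17/3) = (2/3)   [reduce mod 3]
2 = 2^1·1; (2/3) = -1 since 3 mod 8 = 3, so (2/3) = (-1)^1·(1/3); sign now -1
(1/3) = 1; final value = sign = -1

-1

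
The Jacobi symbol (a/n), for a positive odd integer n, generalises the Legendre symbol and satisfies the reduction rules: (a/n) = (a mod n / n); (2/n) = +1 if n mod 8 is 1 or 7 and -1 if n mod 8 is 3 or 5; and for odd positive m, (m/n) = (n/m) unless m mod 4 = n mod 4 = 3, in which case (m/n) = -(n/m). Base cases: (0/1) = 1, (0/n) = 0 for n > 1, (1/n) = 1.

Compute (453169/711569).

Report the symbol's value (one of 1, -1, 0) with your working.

0

reciprocity: (453169/711569) = +1·(711569/453169) since 453169 mod 4 = 1, 711569 mod 4 = 1; sign now +1
(711569/453169) = (258400/453169)   [reduce mod 453169]
258400 = 2^5·8075; (2/453169) = +1 since 453169 mod 8 = 1, so (258400/453169) = (+1)^5·(8075/453169); sign now +1
reciprocity: (8075/453169) = +1·(453169/8075) since 8075 mod 4 = 3, 453169 mod 4 = 1; sign now +1
(453169/8075) = (969/8075)   [reduce mod 8075]
reciprocity: (969/8075) = +1·(8075/969) since 969 mod 4 = 1, 8075 mod 4 = 3; sign now +1
(8075/969) = (323/969)   [reduce mod 969]
reciprocity: (323/969) = +1·(969/323) since 323 mod 4 = 3, 969 mod 4 = 1; sign now +1
(969/323) = (0/323)   [reduce mod 323]
(0/323) = 0   [gcd(a, n) > 1]; final value = 0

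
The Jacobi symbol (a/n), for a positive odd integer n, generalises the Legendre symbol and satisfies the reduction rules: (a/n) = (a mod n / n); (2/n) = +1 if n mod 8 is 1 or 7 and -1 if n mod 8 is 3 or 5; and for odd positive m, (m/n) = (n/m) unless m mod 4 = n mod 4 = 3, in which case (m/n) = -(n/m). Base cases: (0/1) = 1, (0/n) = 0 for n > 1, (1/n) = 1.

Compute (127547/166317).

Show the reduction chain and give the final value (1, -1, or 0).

-1

flip (127547/166317) -> (166317/127547): both odd, 127547 mod 4 = 3, 166317 mod 4 = 1, so the flip contributes +1; sign now +1
(166317/127547): 166317 mod 127547 = 38770, so (166317/127547) = (38770/127547)
factor out 2^1: 38770 = 2^1·19385; with 127547 mod 8 = 3, (2/127547) = -1; sign now -1; continue with (19385/127547)
flip (19385/127547) -> (127547/19385): both odd, 19385 mod 4 = 1, 127547 mod 4 = 3, so the flip contributes +1; sign now -1
(127547/19385): 127547 mod 19385 = 11237, so (127547/19385) = (11237/19385)
flip (11237/19385) -> (19385/11237): both odd, 11237 mod 4 = 1, 19385 mod 4 = 1, so the flip contributes +1; sign now -1
(19385/11237): 19385 mod 11237 = 8148, so (19385/11237) = (8148/11237)
factor out 2^2: 8148 = 2^2·2037; with 11237 mod 8 = 5, (2/11237) = -1; sign now -1; continue with (2037/11237)
flip (2037/11237) -> (11237/2037): both odd, 2037 mod 4 = 1, 11237 mod 4 = 1, so the flip contributes +1; sign now -1
(11237/2037): 11237 mod 2037 = 1052, so (11237/2037) = (1052/2037)
factor out 2^2: 1052 = 2^2·263; with 2037 mod 8 = 5, (2/2037) = -1; sign now -1; continue with (263/2037)
flip (263/2037) -> (2037/263): both odd, 263 mod 4 = 3, 2037 mod 4 = 1, so the flip contributes +1; sign now -1
(2037/263): 2037 mod 263 = 196, so (2037/263) = (196/263)
factor out 2^2: 196 = 2^2·49; with 263 mod 8 = 7, (2/263) = +1; sign now -1; continue with (49/263)
flip (49/263) -> (263/49): both odd, 49 mod 4 = 1, 263 mod 4 = 3, so the flip contributes +1; sign now -1
(263/49): 263 mod 49 = 18, so (263/49) = (18/49)
factor out 2^1: 18 = 2^1·9; with 49 mod 8 = 1, (2/49) = +1; sign now -1; continue with (9/49)
flip (9/49) -> (49/9): both odd, 9 mod 4 = 1, 49 mod 4 = 1, so the flip contributes +1; sign now -1
(49/9): 49 mod 9 = 4, so (49/9) = (4/9)
factor out 2^2: 4 = 2^2·1; with 9 mod 8 = 1, (2/9) = +1; sign now -1; continue with (1/9)
reached (1/9) = 1, so the symbol is -1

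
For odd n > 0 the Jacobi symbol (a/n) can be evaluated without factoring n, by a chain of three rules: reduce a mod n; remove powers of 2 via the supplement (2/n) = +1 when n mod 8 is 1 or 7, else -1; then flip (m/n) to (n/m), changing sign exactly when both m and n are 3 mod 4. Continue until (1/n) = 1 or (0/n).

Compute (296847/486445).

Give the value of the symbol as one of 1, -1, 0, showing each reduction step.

reciprocity: (296847/486445) = +1·(486445/296847) since 296847 mod 4 = 3, 486445 mod 4 = 1; sign now +1
(486445/296847) = (189598/296847)   [reduce mod 296847]
189598 = 2^1·94799; (2/296847) = +1 since 296847 mod 8 = 7, so (189598/296847) = (+1)^1·(94799/296847); sign now +1
reciprocity: (94799/296847) = -1·(296847/94799) since 94799 mod 4 = 3, 296847 mod 4 = 3; sign now -1
(296847/94799) = (12450/94799)   [reduce mod 94799]
12450 = 2^1·6225; (2/94799) = +1 since 94799 mod 8 = 7, so (12450/94799) = (+1)^1·(6225/94799); sign now -1
reciprocity: (6225/94799) = +1·(94799/6225) since 6225 mod 4 = 1, 94799 mod 4 = 3; sign now -1
(94799/6225) = (1424/6225)   [reduce mod 6225]
1424 = 2^4·89; (2/6225) = +1 since 6225 mod 8 = 1, so (1424/6225) = (+1)^4·(89/6225); sign now -1
reciprocity: (89/6225) = +1·(6225/89) since 89 mod 4 = 1, 6225 mod 4 = 1; sign now -1
(6225/89) = (84/89)   [reduce mod 89]
84 = 2^2·21; (2/89) = +1 since 89 mod 8 = 1, so (84/89) = (+1)^2·(21/89); sign now -1
reciprocity: (21/89) = +1·(89/21) since 21 mod 4 = 1, 89 mod 4 = 1; sign now -1
(89/21) = (5/21)   [reduce mod 21]
reciprocity: (5/21) = +1·(21/5) since 5 mod 4 = 1, 21 mod 4 = 1; sign now -1
(21/5) = (1/5)   [reduce mod 5]
(1/5) = 1; final value = sign = -1

-1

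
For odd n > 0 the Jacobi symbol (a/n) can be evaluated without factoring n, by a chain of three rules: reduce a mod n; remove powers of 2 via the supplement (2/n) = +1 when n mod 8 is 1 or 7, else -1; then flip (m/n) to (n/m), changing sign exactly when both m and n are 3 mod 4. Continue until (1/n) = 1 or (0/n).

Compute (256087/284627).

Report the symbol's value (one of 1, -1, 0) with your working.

-1

reciprocity: (256087/284627) = -1·(284627/256087) since 256087 mod 4 = 3, 284627 mod 4 = 3; sign now -1
(284627/256087) = (28540/256087)   [reduce mod 256087]
28540 = 2^2·7135; (2/256087) = +1 since 256087 mod 8 = 7, so (28540/256087) = (+1)^2·(7135/256087); sign now -1
reciprocity: (7135/256087) = -1·(256087/7135) since 7135 mod 4 = 3, 256087 mod 4 = 3; sign now +1
(256087/7135) = (6362/7135)   [reduce mod 7135]
6362 = 2^1·3181; (2/7135) = +1 since 7135 mod 8 = 7, so (6362/7135) = (+1)^1·(3181/7135); sign now +1
reciprocity: (3181/7135) = +1·(7135/3181) since 3181 mod 4 = 1, 7135 mod 4 = 3; sign now +1
(7135/3181) = (773/3181)   [reduce mod 3181]
reciprocity: (773/3181) = +1·(3181/773) since 773 mod 4 = 1, 3181 mod 4 = 1; sign now +1
(3181/773) = (89/773)   [reduce mod 773]
reciprocity: (89/773) = +1·(773/89) since 89 mod 4 = 1, 773 mod 4 = 1; sign now +1
(773/89) = (61/89)   [reduce mod 89]
reciprocity: (61/89) = +1·(89/61) since 61 mod 4 = 1, 89 mod 4 = 1; sign now +1
(89/61) = (28/61)   [reduce mod 61]
28 = 2^2·7; (2/61) = -1 since 61 mod 8 = 5, so (28/61) = (-1)^2·(7/61); sign now +1
reciprocity: (7/61) = +1·(61/7) since 7 mod 4 = 3, 61 mod 4 = 1; sign now +1
(61/7) = (5/7)   [reduce mod 7]
reciprocity: (5/7) = +1·(7/5) since 5 mod 4 = 1, 7 mod 4 = 3; sign now +1
(7/5) = (2/5)   [reduce mod 5]
2 = 2^1·1; (2/5) = -1 since 5 mod 8 = 5, so (2/5) = (-1)^1·(1/5); sign now -1
(1/5) = 1; final value = sign = -1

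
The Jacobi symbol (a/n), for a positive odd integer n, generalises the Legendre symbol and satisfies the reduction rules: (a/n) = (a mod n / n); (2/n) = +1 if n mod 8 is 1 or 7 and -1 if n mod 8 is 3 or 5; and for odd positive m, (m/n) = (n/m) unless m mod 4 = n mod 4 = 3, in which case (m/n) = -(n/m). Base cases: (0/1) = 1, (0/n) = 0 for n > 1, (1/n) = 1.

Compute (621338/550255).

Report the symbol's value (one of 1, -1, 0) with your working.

(621338/550255) = (71083/550255)   [reduce mod 550255]
reciprocity: (71083/550255) = -1·(550255/71083) since 71083 mod 4 = 3, 550255 mod 4 = 3; sign now -1
(550255/71083) = (52674/71083)   [reduce mod 71083]
52674 = 2^1·26337; (2/71083) = -1 since 71083 mod 8 = 3, so (52674/71083) = (-1)^1·(26337/71083); sign now +1
reciprocity: (26337/71083) = +1·(71083/26337) since 26337 mod 4 = 1, 71083 mod 4 = 3; sign now +1
(71083/26337) = (18409/26337)   [reduce mod 26337]
reciprocity: (18409/26337) = +1·(26337/18409) since 18409 mod 4 = 1, 26337 mod 4 = 1; sign now +1
(26337/18409) = (7928/18409)   [reduce mod 18409]
7928 = 2^3·991; (2/18409) = +1 since 18409 mod 8 = 1, so (7928/18409) = (+1)^3·(991/18409); sign now +1
reciprocity: (991/18409) = +1·(18409/991) since 991 mod 4 = 3, 18409 mod 4 = 1; sign now +1
(18409/991) = (571/991)   [reduce mod 991]
reciprocity: (571/991) = -1·(991/571) since 571 mod 4 = 3, 991 mod 4 = 3; sign now -1
(991/571) = (420/571)   [reduce mod 571]
420 = 2^2·105; (2/571) = -1 since 571 mod 8 = 3, so (420/571) = (-1)^2·(105/571); sign now -1
reciprocity: (105/571) = +1·(571/105) since 105 mod 4 = 1, 571 mod 4 = 3; sign now -1
(571/105) = (46/105)   [reduce mod 105]
46 = 2^1·23; (2/105) = +1 since 105 mod 8 = 1, so (46/105) = (+1)^1·(23/105); sign now -1
reciprocity: (23/105) = +1·(105/23) since 23 mod 4 = 3, 105 mod 4 = 1; sign now -1
(105/23) = (13/23)   [reduce mod 23]
reciprocity: (13/23) = +1·(23/13) since 13 mod 4 = 1, 23 mod 4 = 3; sign now -1
(23/13) = (10/13)   [reduce mod 13]
10 = 2^1·5; (2/13) = -1 since 13 mod 8 = 5, so (10/13) = (-1)^1·(5/13); sign now +1
reciprocity: (5/13) = +1·(13/5) since 5 mod 4 = 1, 13 mod 4 = 1; sign now +1
(13/5) = (3/5)   [reduce mod 5]
reciprocity: (3/5) = +1·(5/3) since 3 mod 4 = 3, 5 mod 4 = 1; sign now +1
(5/3) = (2/3)   [reduce mod 3]
2 = 2^1·1; (2/3) = -1 since 3 mod 8 = 3, so (2/3) = (-1)^1·(1/3); sign now -1
(1/3) = 1; final value = sign = -1

-1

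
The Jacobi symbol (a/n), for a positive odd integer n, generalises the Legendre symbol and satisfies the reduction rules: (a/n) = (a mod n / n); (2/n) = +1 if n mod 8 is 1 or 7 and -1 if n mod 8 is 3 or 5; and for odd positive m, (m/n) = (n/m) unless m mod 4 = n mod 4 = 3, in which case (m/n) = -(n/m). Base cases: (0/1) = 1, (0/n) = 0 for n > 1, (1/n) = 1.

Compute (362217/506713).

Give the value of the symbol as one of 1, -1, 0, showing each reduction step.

1

flip (362217/506713) -> (506713/362217): both odd, 362217 mod 4 = 1, 506713 mod 4 = 1, so the flip contributes +1; sign now +1
(506713/362217): 506713 mod 362217 = 144496, so (506713/362217) = (144496/362217)
factor out 2^4: 144496 = 2^4·9031; with 362217 mod 8 = 1, (2/362217) = +1; sign now +1; continue with (9031/362217)
flip (9031/362217) -> (362217/9031): both odd, 9031 mod 4 = 3, 362217 mod 4 = 1, so the flip contributes +1; sign now +1
(362217/9031): 362217 mod 9031 = 977, so (362217/9031) = (977/9031)
flip (977/9031) -> (9031/977): both odd, 977 mod 4 = 1, 9031 mod 4 = 3, so the flip contributes +1; sign now +1
(9031/977): 9031 mod 977 = 238, so (9031/977) = (238/977)
factor out 2^1: 238 = 2^1·119; with 977 mod 8 = 1, (2/977) = +1; sign now +1; continue with (119/977)
flip (119/977) -> (977/119): both odd, 119 mod 4 = 3, 977 mod 4 = 1, so the flip contributes +1; sign now +1
(977/119): 977 mod 119 = 25, so (977/119) = (25/119)
flip (25/119) -> (119/25): both odd, 25 mod 4 = 1, 119 mod 4 = 3, so the flip contributes +1; sign now +1
(119/25): 119 mod 25 = 19, so (119/25) = (19/25)
flip (19/25) -> (25/19): both odd, 19 mod 4 = 3, 25 mod 4 = 1, so the flip contributes +1; sign now +1
(25/19): 25 mod 19 = 6, so (25/19) = (6/19)
factor out 2^1: 6 = 2^1·3; with 19 mod 8 = 3, (2/19) = -1; sign now -1; continue with (3/19)
flip (3/19) -> (19/3): both odd, 3 mod 4 = 3, 19 mod 4 = 3, so the flip contributes -1; sign now +1
(19/3): 19 mod 3 = 1, so (19/3) = (1/3)
reached (1/3) = 1, so the symbol is +1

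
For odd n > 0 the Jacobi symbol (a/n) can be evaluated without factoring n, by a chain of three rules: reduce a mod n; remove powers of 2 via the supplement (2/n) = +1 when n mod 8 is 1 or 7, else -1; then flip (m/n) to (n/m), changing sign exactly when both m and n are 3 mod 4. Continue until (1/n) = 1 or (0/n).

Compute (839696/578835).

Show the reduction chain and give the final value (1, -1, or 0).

(839696/578835): 839696 mod 578835 = 260861, so (839696/578835) = (260861/578835)
flip (260861/578835) -> (578835/260861): both odd, 260861 mod 4 = 1, 578835 mod 4 = 3, so the flip contributes +1; sign now +1
(578835/260861): 578835 mod 260861 = 57113, so (578835/260861) = (57113/260861)
flip (57113/260861) -> (260861/57113): both odd, 57113 mod 4 = 1, 260861 mod 4 = 1, so the flip contributes +1; sign now +1
(260861/57113): 260861 mod 57113 = 32409, so (260861/57113) = (32409/57113)
flip (32409/57113) -> (57113/32409): both odd, 32409 mod 4 = 1, 57113 mod 4 = 1, so the flip contributes +1; sign now +1
(57113/32409): 57113 mod 32409 = 24704, so (57113/32409) = (24704/32409)
factor out 2^7: 24704 = 2^7·193; with 32409 mod 8 = 1, (2/32409) = +1; sign now +1; continue with (193/32409)
flip (193/32409) -> (32409/193): both odd, 193 mod 4 = 1, 32409 mod 4 = 1, so the flip contributes +1; sign now +1
(32409/193): 32409 mod 193 = 178, so (32409/193) = (178/193)
factor out 2^1: 178 = 2^1·89; with 193 mod 8 = 1, (2/193) = +1; sign now +1; continue with (89/193)
flip (89/193) -> (193/89): both odd, 89 mod 4 = 1, 193 mod 4 = 1, so the flip contributes +1; sign now +1
(193/89): 193 mod 89 = 15, so (193/89) = (15/89)
flip (15/89) -> (89/15): both odd, 15 mod 4 = 3, 89 mod 4 = 1, so the flip contributes +1; sign now +1
(89/15): 89 mod 15 = 14, so (89/15) = (14/15)
factor out 2^1: 14 = 2^1·7; with 15 mod 8 = 7, (2/15) = +1; sign now +1; continue with (7/15)
flip (7/15) -> (15/7): both odd, 7 mod 4 = 3, 15 mod 4 = 3, so the flip contributes -1; sign now -1
(15/7): 15 mod 7 = 1, so (15/7) = (1/7)
reached (1/7) = 1, so the symbol is -1

-1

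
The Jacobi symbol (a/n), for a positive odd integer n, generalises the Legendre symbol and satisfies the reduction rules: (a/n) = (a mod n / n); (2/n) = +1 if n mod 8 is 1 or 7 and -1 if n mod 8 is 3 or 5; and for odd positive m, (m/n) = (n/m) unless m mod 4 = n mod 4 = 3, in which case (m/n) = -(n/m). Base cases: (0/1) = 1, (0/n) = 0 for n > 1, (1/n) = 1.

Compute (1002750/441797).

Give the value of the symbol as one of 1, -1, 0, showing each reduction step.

-1

(1002750/441797) = (119156/441797)   [reduce mod 441797]
119156 = 2^2·29789; (2/441797) = -1 since 441797 mod 8 = 5, so (119156/441797) = (-1)^2·(29789/441797); sign now +1
reciprocity: (29789/441797) = +1·(441797/29789) since 29789 mod 4 = 1, 441797 mod 4 = 1; sign now +1
(441797/29789) = (24751/29789)   [reduce mod 29789]
reciprocity: (24751/29789) = +1·(29789/24751) since 24751 mod 4 = 3, 29789 mod 4 = 1; sign now +1
(29789/24751) = (5038/24751)   [reduce mod 24751]
5038 = 2^1·2519; (2/24751) = +1 since 24751 mod 8 = 7, so (5038/24751) = (+1)^1·(2519/24751); sign now +1
reciprocity: (2519/24751) = -1·(24751/2519) since 2519 mod 4 = 3, 24751 mod 4 = 3; sign now -1
(24751/2519) = (2080/2519)   [reduce mod 2519]
2080 = 2^5·65; (2/2519) = +1 since 2519 mod 8 = 7, so (2080/2519) = (+1)^5·(65/2519); sign now -1
reciprocity: (65/2519) = +1·(2519/65) since 65 mod 4 = 1, 2519 mod 4 = 3; sign now -1
(2519/65) = (49/65)   [reduce mod 65]
reciprocity: (49/65) = +1·(65/49) since 49 mod 4 = 1, 65 mod 4 = 1; sign now -1
(65/49) = (16/49)   [reduce mod 49]
16 = 2^4·1; (2/49) = +1 since 49 mod 8 = 1, so (16/49) = (+1)^4·(1/49); sign now -1
(1/49) = 1; final value = sign = -1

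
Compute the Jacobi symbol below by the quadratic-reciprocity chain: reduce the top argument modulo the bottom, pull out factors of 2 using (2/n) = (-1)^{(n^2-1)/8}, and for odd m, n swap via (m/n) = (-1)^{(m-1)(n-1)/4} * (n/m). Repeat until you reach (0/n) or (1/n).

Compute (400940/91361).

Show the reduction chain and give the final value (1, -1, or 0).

1

(400940/91361): 400940 mod 91361 = 35496, so (400940/91361) = (35496/91361)
factor out 2^3: 35496 = 2^3·4437; with 91361 mod 8 = 1, (2/91361) = +1; sign now +1; continue with (4437/91361)
flip (4437/91361) -> (91361/4437): both odd, 4437 mod 4 = 1, 91361 mod 4 = 1, so the flip contributes +1; sign now +1
(91361/4437): 91361 mod 4437 = 2621, so (91361/4437) = (2621/4437)
flip (2621/4437) -> (4437/2621): both odd, 2621 mod 4 = 1, 4437 mod 4 = 1, so the flip contributes +1; sign now +1
(4437/2621): 4437 mod 2621 = 1816, so (4437/2621) = (1816/2621)
factor out 2^3: 1816 = 2^3·227; with 2621 mod 8 = 5, (2/2621) = -1; sign now -1; continue with (227/2621)
flip (227/2621) -> (2621/227): both odd, 227 mod 4 = 3, 2621 mod 4 = 1, so the flip contributes +1; sign now -1
(2621/227): 2621 mod 227 = 124, so (2621/227) = (124/227)
factor out 2^2: 124 = 2^2·31; with 227 mod 8 = 3, (2/227) = -1; sign now -1; continue with (31/227)
flip (31/227) -> (227/31): both odd, 31 mod 4 = 3, 227 mod 4 = 3, so the flip contributes -1; sign now +1
(227/31): 227 mod 31 = 10, so (227/31) = (10/31)
factor out 2^1: 10 = 2^1·5; with 31 mod 8 = 7, (2/31) = +1; sign now +1; continue with (5/31)
flip (5/31) -> (31/5): both odd, 5 mod 4 = 1, 31 mod 4 = 3, so the flip contributes +1; sign now +1
(31/5): 31 mod 5 = 1, so (31/5) = (1/5)
reached (1/5) = 1, so the symbol is +1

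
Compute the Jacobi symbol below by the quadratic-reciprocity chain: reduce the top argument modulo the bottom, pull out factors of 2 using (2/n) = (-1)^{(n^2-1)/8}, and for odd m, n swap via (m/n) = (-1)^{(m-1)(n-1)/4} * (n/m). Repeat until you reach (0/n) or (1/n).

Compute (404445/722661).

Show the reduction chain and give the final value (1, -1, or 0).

0

reciprocity: (404445/722661) = +1·(722661/404445) since 404445 mod 4 = 1, 722661 mod 4 = 1; sign now +1
(722661/404445) = (318216/404445)   [reduce mod 404445]
318216 = 2^3·39777; (2/404445) = -1 since 404445 mod 8 = 5, so (318216/404445) = (-1)^3·(39777/404445); sign now -1
reciprocity: (39777/404445) = +1·(404445/39777) since 39777 mod 4 = 1, 404445 mod 4 = 1; sign now -1
(404445/39777) = (6675/39777)   [reduce mod 39777]
reciprocity: (6675/39777) = +1·(39777/6675) since 6675 mod 4 = 3, 39777 mod 4 = 1; sign now -1
(39777/6675) = (6402/6675)   [reduce mod 6675]
6402 = 2^1·3201; (2/6675) = -1 since 6675 mod 8 = 3, so (6402/6675) = (-1)^1·(3201/6675); sign now +1
reciprocity: (3201/6675) = +1·(6675/3201) since 3201 mod 4 = 1, 6675 mod 4 = 3; sign now +1
(6675/3201) = (273/3201)   [reduce mod 3201]
reciprocity: (273/3201) = +1·(3201/273) since 273 mod 4 = 1, 3201 mod 4 = 1; sign now +1
(3201/273) = (198/273)   [reduce mod 273]
198 = 2^1·99; (2/273) = +1 since 273 mod 8 = 1, so (198/273) = (+1)^1·(99/273); sign now +1
reciprocity: (99/273) = +1·(273/99) since 99 mod 4 = 3, 273 mod 4 = 1; sign now +1
(273/99) = (75/99)   [reduce mod 99]
reciprocity: (75/99) = -1·(99/75) since 75 mod 4 = 3, 99 mod 4 = 3; sign now -1
(99/75) = (24/75)   [reduce mod 75]
24 = 2^3·3; (2/75) = -1 since 75 mod 8 = 3, so (24/75) = (-1)^3·(3/75); sign now +1
reciprocity: (3/75) = -1·(75/3) since 3 mod 4 = 3, 75 mod 4 = 3; sign now -1
(75/3) = (0/3)   [reduce mod 3]
(0/3) = 0   [gcd(a, n) > 1]; final value = 0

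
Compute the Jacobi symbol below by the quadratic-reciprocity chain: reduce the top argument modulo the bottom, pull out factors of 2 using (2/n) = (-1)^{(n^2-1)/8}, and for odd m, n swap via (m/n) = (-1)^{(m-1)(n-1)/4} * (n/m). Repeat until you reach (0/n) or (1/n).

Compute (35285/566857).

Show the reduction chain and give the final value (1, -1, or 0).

flip (35285/566857) -> (566857/35285): both odd, 35285 mod 4 = 1, 566857 mod 4 = 1, so the flip contributes +1; sign now +1
(566857/35285): 566857 mod 35285 = 2297, so (566857/35285) = (2297/35285)
flip (2297/35285) -> (35285/2297): both odd, 2297 mod 4 = 1, 35285 mod 4 = 1, so the flip contributes +1; sign now +1
(35285/2297): 35285 mod 2297 = 830, so (35285/2297) = (830/2297)
factor out 2^1: 830 = 2^1·415; with 2297 mod 8 = 1, (2/2297) = +1; sign now +1; continue with (415/2297)
flip (415/2297) -> (2297/415): both odd, 415 mod 4 = 3, 2297 mod 4 = 1, so the flip contributes +1; sign now +1
(2297/415): 2297 mod 415 = 222, so (2297/415) = (222/415)
factor out 2^1: 222 = 2^1·111; with 415 mod 8 = 7, (2/415) = +1; sign now +1; continue with (111/415)
flip (111/415) -> (415/111): both odd, 111 mod 4 = 3, 415 mod 4 = 3, so the flip contributes -1; sign now -1
(415/111): 415 mod 111 = 82, so (415/111) = (82/111)
factor out 2^1: 82 = 2^1·41; with 111 mod 8 = 7, (2/111) = +1; sign now -1; continue with (41/111)
flip (41/111) -> (111/41): both odd, 41 mod 4 = 1, 111 mod 4 = 3, so the flip contributes +1; sign now -1
(111/41): 111 mod 41 = 29, so (111/41) = (29/41)
flip (29/41) -> (41/29): both odd, 29 mod 4 = 1, 41 mod 4 = 1, so the flip contributes +1; sign now -1
(41/29): 41 mod 29 = 12, so (41/29) = (12/29)
factor out 2^2: 12 = 2^2·3; with 29 mod 8 = 5, (2/29) = -1; sign now -1; continue with (3/29)
flip (3/29) -> (29/3): both odd, 3 mod 4 = 3, 29 mod 4 = 1, so the flip contributes +1; sign now -1
(29/3): 29 mod 3 = 2, so (29/3) = (2/3)
factor out 2^1: 2 = 2^1·1; with 3 mod 8 = 3, (2/3) = -1; sign now +1; continue with (1/3)
reached (1/3) = 1, so the symbol is +1

1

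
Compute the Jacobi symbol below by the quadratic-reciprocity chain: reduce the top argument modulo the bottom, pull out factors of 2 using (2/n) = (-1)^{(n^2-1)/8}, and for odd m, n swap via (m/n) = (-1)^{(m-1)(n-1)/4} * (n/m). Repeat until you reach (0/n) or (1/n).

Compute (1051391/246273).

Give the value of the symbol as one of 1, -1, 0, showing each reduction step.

(1051391/246273): 1051391 mod 246273 = 66299, so (1051391/246273) = (66299/246273)
flip (66299/246273) -> (246273/66299): both odd, 66299 mod 4 = 3, 246273 mod 4 = 1, so the flip contributes +1; sign now +1
(246273/66299): 246273 mod 66299 = 47376, so (246273/66299) = (47376/66299)
factor out 2^4: 47376 = 2^4·2961; with 66299 mod 8 = 3, (2/66299) = -1; sign now +1; continue with (2961/66299)
flip (2961/66299) -> (66299/2961): both odd, 2961 mod 4 = 1, 66299 mod 4 = 3, so the flip contributes +1; sign now +1
(66299/2961): 66299 mod 2961 = 1157, so (66299/2961) = (1157/2961)
flip (1157/2961) -> (2961/1157): both odd, 1157 mod 4 = 1, 2961 mod 4 = 1, so the flip contributes +1; sign now +1
(2961/1157): 2961 mod 1157 = 647, so (2961/1157) = (647/1157)
flip (647/1157) -> (1157/647): both odd, 647 mod 4 = 3, 1157 mod 4 = 1, so the flip contributes +1; sign now +1
(1157/647): 1157 mod 647 = 510, so (1157/647) = (510/647)
factor out 2^1: 510 = 2^1·255; with 647 mod 8 = 7, (2/647) = +1; sign now +1; continue with (255/647)
flip (255/647) -> (647/255): both odd, 255 mod 4 = 3, 647 mod 4 = 3, so the flip contributes -1; sign now -1
(647/255): 647 mod 255 = 137, so (647/255) = (137/255)
flip (137/255) -> (255/137): both odd, 137 mod 4 = 1, 255 mod 4 = 3, so the flip contributes +1; sign now -1
(255/137): 255 mod 137 = 118, so (255/137) = (118/137)
factor out 2^1: 118 = 2^1·59; with 137 mod 8 = 1, (2/137) = +1; sign now -1; continue with (59/137)
flip (59/137) -> (137/59): both odd, 59 mod 4 = 3, 137 mod 4 = 1, so the flip contributes +1; sign now -1
(137/59): 137 mod 59 = 19, so (137/59) = (19/59)
flip (19/59) -> (59/19): both odd, 19 mod 4 = 3, 59 mod 4 = 3, so the flip contributes -1; sign now +1
(59/19): 59 mod 19 = 2, so (59/19) = (2/19)
factor out 2^1: 2 = 2^1·1; with 19 mod 8 = 3, (2/19) = -1; sign now -1; continue with (1/19)
reached (1/19) = 1, so the symbol is -1

-1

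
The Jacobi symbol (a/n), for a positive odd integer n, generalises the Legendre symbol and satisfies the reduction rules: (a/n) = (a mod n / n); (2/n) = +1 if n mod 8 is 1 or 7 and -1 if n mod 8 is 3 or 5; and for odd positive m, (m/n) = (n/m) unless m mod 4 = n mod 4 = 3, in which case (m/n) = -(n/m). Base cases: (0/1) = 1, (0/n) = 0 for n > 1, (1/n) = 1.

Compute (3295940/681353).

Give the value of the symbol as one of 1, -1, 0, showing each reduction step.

-1

(3295940/681353) = (570528/681353)   [reduce mod 681353]
570528 = 2^5·17829; (2/681353) = +1 since 681353 mod 8 = 1, so (570528/681353) = (+1)^5·(17829/681353); sign now +1
reciprocity: (17829/681353) = +1·(681353/17829) since 17829 mod 4 = 1, 681353 mod 4 = 1; sign now +1
(681353/17829) = (3851/17829)   [reduce mod 17829]
reciprocity: (3851/17829) = +1·(17829/3851) since 3851 mod 4 = 3, 17829 mod 4 = 1; sign now +1
(17829/3851) = (2425/3851)   [reduce mod 3851]
reciprocity: (2425/3851) = +1·(3851/2425) since 2425 mod 4 = 1, 3851 mod 4 = 3; sign now +1
(3851/2425) = (1426/2425)   [reduce mod 2425]
1426 = 2^1·713; (2/2425) = +1 since 2425 mod 8 = 1, so (1426/2425) = (+1)^1·(713/2425); sign now +1
reciprocity: (713/2425) = +1·(2425/713) since 713 mod 4 = 1, 2425 mod 4 = 1; sign now +1
(2425/713) = (286/713)   [reduce mod 713]
286 = 2^1·143; (2/713) = +1 since 713 mod 8 = 1, so (286/713) = (+1)^1·(143/713); sign now +1
reciprocity: (143/713) = +1·(713/143) since 143 mod 4 = 3, 713 mod 4 = 1; sign now +1
(713/143) = (141/143)   [reduce mod 143]
reciprocity: (141/143) = +1·(143/141) since 141 mod 4 = 1, 143 mod 4 = 3; sign now +1
(143/141) = (2/141)   [reduce mod 141]
2 = 2^1·1; (2/141) = -1 since 141 mod 8 = 5, so (2/141) = (-1)^1·(1/141); sign now -1
(1/141) = 1; final value = sign = -1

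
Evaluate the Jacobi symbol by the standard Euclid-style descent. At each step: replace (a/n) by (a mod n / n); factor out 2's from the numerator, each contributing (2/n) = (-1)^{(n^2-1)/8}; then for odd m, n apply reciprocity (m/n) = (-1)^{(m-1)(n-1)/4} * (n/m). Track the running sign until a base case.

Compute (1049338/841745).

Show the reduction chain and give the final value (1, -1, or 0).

1

(1049338/841745): 1049338 mod 841745 = 207593, so (1049338/841745) = (207593/841745)
flip (207593/841745) -> (841745/207593): both odd, 207593 mod 4 = 1, 841745 mod 4 = 1, so the flip contributes +1; sign now +1
(841745/207593): 841745 mod 207593 = 11373, so (841745/207593) = (11373/207593)
flip (11373/207593) -> (207593/11373): both odd, 11373 mod 4 = 1, 207593 mod 4 = 1, so the flip contributes +1; sign now +1
(207593/11373): 207593 mod 11373 = 2879, so (207593/11373) = (2879/11373)
flip (2879/11373) -> (11373/2879): both odd, 2879 mod 4 = 3, 11373 mod 4 = 1, so the flip contributes +1; sign now +1
(11373/2879): 11373 mod 2879 = 2736, so (11373/2879) = (2736/2879)
factor out 2^4: 2736 = 2^4·171; with 2879 mod 8 = 7, (2/2879) = +1; sign now +1; continue with (171/2879)
flip (171/2879) -> (2879/171): both odd, 171 mod 4 = 3, 2879 mod 4 = 3, so the flip contributes -1; sign now -1
(2879/171): 2879 mod 171 = 143, so (2879/171) = (143/171)
flip (143/171) -> (171/143): both odd, 143 mod 4 = 3, 171 mod 4 = 3, so the flip contributes -1; sign now +1
(171/143): 171 mod 143 = 28, so (171/143) = (28/143)
factor out 2^2: 28 = 2^2·7; with 143 mod 8 = 7, (2/143) = +1; sign now +1; continue with (7/143)
flip (7/143) -> (143/7): both odd, 7 mod 4 = 3, 143 mod 4 = 3, so the flip contributes -1; sign now -1
(143/7): 143 mod 7 = 3, so (143/7) = (3/7)
flip (3/7) -> (7/3): both odd, 3 mod 4 = 3, 7 mod 4 = 3, so the flip contributes -1; sign now +1
(7/3): 7 mod 3 = 1, so (7/3) = (1/3)
reached (1/3) = 1, so the symbol is +1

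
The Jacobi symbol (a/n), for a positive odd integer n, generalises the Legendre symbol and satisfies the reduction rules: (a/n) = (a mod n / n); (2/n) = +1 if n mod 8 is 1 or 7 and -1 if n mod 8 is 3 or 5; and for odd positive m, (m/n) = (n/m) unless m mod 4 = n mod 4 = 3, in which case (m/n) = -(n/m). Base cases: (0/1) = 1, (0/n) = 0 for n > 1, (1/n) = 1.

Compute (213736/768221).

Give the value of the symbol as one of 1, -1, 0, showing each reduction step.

-1

213736 = 2^3·26717; (2/768221) = -1 since 768221 mod 8 = 5, so (213736/768221) = (-1)^3·(26717/768221); sign now -1
reciprocity: (26717/768221) = +1·(768221/26717) since 26717 mod 4 = 1, 768221 mod 4 = 1; sign now -1
(768221/26717) = (20145/26717)   [reduce mod 26717]
reciprocity: (20145/26717) = +1·(26717/20145) since 20145 mod 4 = 1, 26717 mod 4 = 1; sign now -1
(26717/20145) = (6572/20145)   [reduce mod 20145]
6572 = 2^2·1643; (2/20145) = +1 since 20145 mod 8 = 1, so (6572/20145) = (+1)^2·(1643/20145); sign now -1
reciprocity: (1643/20145) = +1·(20145/1643) since 1643 mod 4 = 3, 20145 mod 4 = 1; sign now -1
(20145/1643) = (429/1643)   [reduce mod 1643]
reciprocity: (429/1643) = +1·(1643/429) since 429 mod 4 = 1, 1643 mod 4 = 3; sign now -1
(1643/429) = (356/429)   [reduce mod 429]
356 = 2^2·89; (2/429) = -1 since 429 mod 8 = 5, so (356/429) = (-1)^2·(89/429); sign now -1
reciprocity: (89/429) = +1·(429/89) since 89 mod 4 = 1, 429 mod 4 = 1; sign now -1
(429/89) = (73/89)   [reduce mod 89]
reciprocity: (73/89) = +1·(89/73) since 73 mod 4 = 1, 89 mod 4 = 1; sign now -1
(89/73) = (16/73)   [reduce mod 73]
16 = 2^4·1; (2/73) = +1 since 73 mod 8 = 1, so (16/73) = (+1)^4·(1/73); sign now -1
(1/73) = 1; final value = sign = -1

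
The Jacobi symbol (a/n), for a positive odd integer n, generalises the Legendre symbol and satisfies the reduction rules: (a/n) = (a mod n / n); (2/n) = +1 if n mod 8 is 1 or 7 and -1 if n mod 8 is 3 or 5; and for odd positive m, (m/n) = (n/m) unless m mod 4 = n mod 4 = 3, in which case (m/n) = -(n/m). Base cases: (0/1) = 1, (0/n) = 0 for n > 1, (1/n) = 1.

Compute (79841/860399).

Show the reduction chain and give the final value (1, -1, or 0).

flip (79841/860399) -> (860399/79841): both odd, 79841 mod 4 = 1, 860399 mod 4 = 3, so the flip contributes +1; sign now +1
(860399/79841): 860399 mod 79841 = 61989, so (860399/79841) = (61989/79841)
flip (61989/79841) -> (79841/61989): both odd, 61989 mod 4 = 1, 79841 mod 4 = 1, so the flip contributes +1; sign now +1
(79841/61989): 79841 mod 61989 = 17852, so (79841/61989) = (17852/61989)
factor out 2^2: 17852 = 2^2·4463; with 61989 mod 8 = 5, (2/61989) = -1; sign now +1; continue with (4463/61989)
flip (4463/61989) -> (61989/4463): both odd, 4463 mod 4 = 3, 61989 mod 4 = 1, so the flip contributes +1; sign now +1
(61989/4463): 61989 mod 4463 = 3970, so (61989/4463) = (3970/4463)
factor out 2^1: 3970 = 2^1·1985; with 4463 mod 8 = 7, (2/4463) = +1; sign now +1; continue with (1985/4463)
flip (1985/4463) -> (4463/1985): both odd, 1985 mod 4 = 1, 4463 mod 4 = 3, so the flip contributes +1; sign now +1
(4463/1985): 4463 mod 1985 = 493, so (4463/1985) = (493/1985)
flip (493/1985) -> (1985/493): both odd, 493 mod 4 = 1, 1985 mod 4 = 1, so the flip contributes +1; sign now +1
(1985/493): 1985 mod 493 = 13, so (1985/493) = (13/493)
flip (13/493) -> (493/13): both odd, 13 mod 4 = 1, 493 mod 4 = 1, so the flip contributes +1; sign now +1
(493/13): 493 mod 13 = 12, so (493/13) = (12/13)
factor out 2^2: 12 = 2^2·3; with 13 mod 8 = 5, (2/13) = -1; sign now +1; continue with (3/13)
flip (3/13) -> (13/3): both odd, 3 mod 4 = 3, 13 mod 4 = 1, so the flip contributes +1; sign now +1
(13/3): 13 mod 3 = 1, so (13/3) = (1/3)
reached (1/3) = 1, so the symbol is +1

1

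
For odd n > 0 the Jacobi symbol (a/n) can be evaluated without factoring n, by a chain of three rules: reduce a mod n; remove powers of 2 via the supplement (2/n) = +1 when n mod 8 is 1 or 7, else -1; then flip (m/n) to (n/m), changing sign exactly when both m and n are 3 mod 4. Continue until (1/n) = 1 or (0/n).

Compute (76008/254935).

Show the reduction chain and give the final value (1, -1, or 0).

76008 = 2^3·9501; (2/254935) = +1 since 254935 mod 8 = 7, so (76008/254935) = (+1)^3·(9501/254935); sign now +1
reciprocity: (9501/254935) = +1·(254935/9501) since 9501 mod 4 = 1, 254935 mod 4 = 3; sign now +1
(254935/9501) = (7909/9501)   [reduce mod 9501]
reciprocity: (7909/9501) = +1·(9501/7909) since 7909 mod 4 = 1, 9501 mod 4 = 1; sign now +1
(9501/7909) = (1592/7909)   [reduce mod 7909]
1592 = 2^3·199; (2/7909) = -1 since 7909 mod 8 = 5, so (1592/7909) = (-1)^3·(199/7909); sign now -1
reciprocity: (199/7909) = +1·(7909/199) since 199 mod 4 = 3, 7909 mod 4 = 1; sign now -1
(7909/199) = (148/199)   [reduce mod 199]
148 = 2^2·37; (2/199) = +1 since 199 mod 8 = 7, so (148/199) = (+1)^2·(37/199); sign now -1
reciprocity: (37/199) = +1·(199/37) since 37 mod 4 = 1, 199 mod 4 = 3; sign now -1
(199/37) = (14/37)   [reduce mod 37]
14 = 2^1·7; (2/37) = -1 since 37 mod 8 = 5, so (14/37) = (-1)^1·(7/37); sign now +1
reciprocity: (7/37) = +1·(37/7) since 7 mod 4 = 3, 37 mod 4 = 1; sign now +1
(37/7) = (2/7)   [reduce mod 7]
2 = 2^1·1; (2/7) = +1 since 7 mod 8 = 7, so (2/7) = (+1)^1·(1/7); sign now +1
(1/7) = 1; final value = sign = +1

1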